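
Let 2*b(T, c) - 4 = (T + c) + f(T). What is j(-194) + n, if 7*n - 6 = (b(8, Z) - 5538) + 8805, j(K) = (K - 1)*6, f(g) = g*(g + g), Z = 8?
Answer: -4843/7 ≈ -691.86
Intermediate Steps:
f(g) = 2*g² (f(g) = g*(2*g) = 2*g²)
j(K) = -6 + 6*K (j(K) = (-1 + K)*6 = -6 + 6*K)
b(T, c) = 2 + T² + T/2 + c/2 (b(T, c) = 2 + ((T + c) + 2*T²)/2 = 2 + (T + c + 2*T²)/2 = 2 + (T² + T/2 + c/2) = 2 + T² + T/2 + c/2)
n = 3347/7 (n = 6/7 + (((2 + 8² + (½)*8 + (½)*8) - 5538) + 8805)/7 = 6/7 + (((2 + 64 + 4 + 4) - 5538) + 8805)/7 = 6/7 + ((74 - 5538) + 8805)/7 = 6/7 + (-5464 + 8805)/7 = 6/7 + (⅐)*3341 = 6/7 + 3341/7 = 3347/7 ≈ 478.14)
j(-194) + n = (-6 + 6*(-194)) + 3347/7 = (-6 - 1164) + 3347/7 = -1170 + 3347/7 = -4843/7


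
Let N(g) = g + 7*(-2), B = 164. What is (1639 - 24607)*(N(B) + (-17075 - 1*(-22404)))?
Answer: -125841672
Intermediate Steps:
N(g) = -14 + g (N(g) = g - 14 = -14 + g)
(1639 - 24607)*(N(B) + (-17075 - 1*(-22404))) = (1639 - 24607)*((-14 + 164) + (-17075 - 1*(-22404))) = -22968*(150 + (-17075 + 22404)) = -22968*(150 + 5329) = -22968*5479 = -125841672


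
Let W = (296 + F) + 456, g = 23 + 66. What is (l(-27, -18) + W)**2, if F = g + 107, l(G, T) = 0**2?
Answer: 898704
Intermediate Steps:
g = 89
l(G, T) = 0
F = 196 (F = 89 + 107 = 196)
W = 948 (W = (296 + 196) + 456 = 492 + 456 = 948)
(l(-27, -18) + W)**2 = (0 + 948)**2 = 948**2 = 898704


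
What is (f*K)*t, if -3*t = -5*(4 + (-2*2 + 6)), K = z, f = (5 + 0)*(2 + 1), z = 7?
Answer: 1050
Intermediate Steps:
f = 15 (f = 5*3 = 15)
K = 7
t = 10 (t = -(-5)*(4 + (-2*2 + 6))/3 = -(-5)*(4 + (-4 + 6))/3 = -(-5)*(4 + 2)/3 = -(-5)*6/3 = -1/3*(-30) = 10)
(f*K)*t = (15*7)*10 = 105*10 = 1050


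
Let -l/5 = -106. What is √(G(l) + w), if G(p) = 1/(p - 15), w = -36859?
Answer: 4*I*√610995485/515 ≈ 191.99*I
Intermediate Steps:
l = 530 (l = -5*(-106) = 530)
G(p) = 1/(-15 + p)
√(G(l) + w) = √(1/(-15 + 530) - 36859) = √(1/515 - 36859) = √(-18982384/515) = 4*I*√610995485/515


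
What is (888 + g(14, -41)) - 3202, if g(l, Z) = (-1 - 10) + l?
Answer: -2311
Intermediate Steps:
g(l, Z) = -11 + l
(888 + g(14, -41)) - 3202 = (888 + (-11 + 14)) - 3202 = (888 + 3) - 3202 = 891 - 3202 = -2311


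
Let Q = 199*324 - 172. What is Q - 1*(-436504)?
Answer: 500808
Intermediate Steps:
Q = 64304 (Q = 64476 - 172 = 64304)
Q - 1*(-436504) = 64304 - 1*(-436504) = 64304 + 436504 = 500808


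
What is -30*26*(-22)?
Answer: 17160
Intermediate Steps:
-30*26*(-22) = -780*(-22) = 17160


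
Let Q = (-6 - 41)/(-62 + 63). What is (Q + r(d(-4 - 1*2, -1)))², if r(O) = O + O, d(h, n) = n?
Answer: 2401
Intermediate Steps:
Q = -47 (Q = -47/1 = -47*1 = -47)
r(O) = 2*O
(Q + r(d(-4 - 1*2, -1)))² = (-47 + 2*(-1))² = (-47 - 2)² = (-49)² = 2401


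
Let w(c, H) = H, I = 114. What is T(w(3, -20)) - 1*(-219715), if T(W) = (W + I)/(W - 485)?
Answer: 110955981/505 ≈ 2.1971e+5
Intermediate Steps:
T(W) = (114 + W)/(-485 + W) (T(W) = (W + 114)/(W - 485) = (114 + W)/(-485 + W))
T(w(3, -20)) - 1*(-219715) = (114 - 20)/(-485 - 20) - 1*(-219715) = 94/(-505) + 219715 = -1/505*94 + 219715 = -94/505 + 219715 = 110955981/505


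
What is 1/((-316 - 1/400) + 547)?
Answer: 400/92399 ≈ 0.0043290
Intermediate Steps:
1/((-316 - 1/400) + 547) = 1/(-126401/400 + 547) = 1/(92399/400) = 400/92399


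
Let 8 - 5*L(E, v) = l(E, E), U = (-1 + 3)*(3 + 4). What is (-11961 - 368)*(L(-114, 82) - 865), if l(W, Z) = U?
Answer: 53396899/5 ≈ 1.0679e+7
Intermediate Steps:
U = 14 (U = 2*7 = 14)
l(W, Z) = 14
L(E, v) = -6/5 (L(E, v) = 8/5 - ⅕*14 = 8/5 - 14/5 = -6/5)
(-11961 - 368)*(L(-114, 82) - 865) = (-11961 - 368)*(-6/5 - 865) = -12329*(-4331/5) = 53396899/5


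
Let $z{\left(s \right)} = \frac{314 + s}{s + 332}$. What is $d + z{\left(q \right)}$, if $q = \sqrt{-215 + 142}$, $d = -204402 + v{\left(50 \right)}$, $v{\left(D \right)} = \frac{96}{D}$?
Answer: $\frac{- 5109977 \sqrt{73} + 1696512814 i}{25 \left(\sqrt{73} - 332 i\right)} \approx -2.044 \cdot 10^{5} + 0.0013924 i$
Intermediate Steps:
$d = - \frac{5110002}{25}$ ($d = -204402 + \frac{96}{50} = -204402 + 96 \cdot \frac{1}{50} = -204402 + \frac{48}{25} = - \frac{5110002}{25} \approx -2.044 \cdot 10^{5}$)
$q = i \sqrt{73}$ ($q = \sqrt{-73} = i \sqrt{73} \approx 8.544 i$)
$z{\left(s \right)} = \frac{314 + s}{332 + s}$
$d + z{\left(q \right)} = - \frac{5110002}{25} + \frac{314 + i \sqrt{73}}{332 + i \sqrt{73}}$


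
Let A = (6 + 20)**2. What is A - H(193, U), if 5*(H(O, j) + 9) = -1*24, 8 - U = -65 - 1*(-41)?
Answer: 3449/5 ≈ 689.80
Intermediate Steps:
U = 32 (U = 8 - (-65 - 1*(-41)) = 8 - (-65 + 41) = 8 - 1*(-24) = 8 + 24 = 32)
A = 676 (A = 26**2 = 676)
H(O, j) = -69/5 (H(O, j) = -9 + (-1*24)/5 = -9 + (1/5)*(-24) = -9 - 24/5 = -69/5)
A - H(193, U) = 676 - 1*(-69/5) = 676 + 69/5 = 3449/5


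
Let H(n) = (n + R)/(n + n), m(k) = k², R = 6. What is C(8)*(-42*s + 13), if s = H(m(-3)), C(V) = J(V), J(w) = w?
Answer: -176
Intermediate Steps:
C(V) = V
H(n) = (6 + n)/(2*n) (H(n) = (n + 6)/(n + n) = (6 + n)/((2*n)) = (6 + n)*(1/(2*n)) = (6 + n)/(2*n))
s = ⅚ (s = (6 + (-3)²)/(2*((-3)²)) = (½)*(6 + 9)/9 = (½)*(⅑)*15 = ⅚ ≈ 0.83333)
C(8)*(-42*s + 13) = 8*(-42*5/6 + 13) = 8*(-7*5 + 13) = 8*(-35 + 13) = 8*(-22) = -176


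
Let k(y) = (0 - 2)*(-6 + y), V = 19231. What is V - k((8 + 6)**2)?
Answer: 19611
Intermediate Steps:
k(y) = 12 - 2*y (k(y) = -2*(-6 + y) = 12 - 2*y)
V - k((8 + 6)**2) = 19231 - (12 - 2*(8 + 6)**2) = 19231 - (12 - 2*14**2) = 19231 - (12 - 2*196) = 19231 - (12 - 392) = 19231 - 1*(-380) = 19231 + 380 = 19611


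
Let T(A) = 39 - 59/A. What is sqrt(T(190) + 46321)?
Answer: sqrt(1673584790)/190 ≈ 215.31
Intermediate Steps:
sqrt(T(190) + 46321) = sqrt((39 - 59/190) + 46321) = sqrt(7351/190 + 46321) = sqrt(8808341/190) = sqrt(1673584790)/190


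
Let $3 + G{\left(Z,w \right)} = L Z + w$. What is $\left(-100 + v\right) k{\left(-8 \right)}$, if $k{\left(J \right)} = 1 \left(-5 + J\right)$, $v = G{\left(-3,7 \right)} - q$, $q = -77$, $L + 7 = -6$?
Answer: $-260$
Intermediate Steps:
$L = -13$ ($L = -7 - 6 = -13$)
$G{\left(Z,w \right)} = -3 + w - 13 Z$ ($G{\left(Z,w \right)} = -3 - \left(- w + 13 Z\right) = -3 + w - 13 Z$)
$v = 120$ ($v = \left(-3 + 7 - -39\right) - -77 = \left(-3 + 7 + 39\right) + 77 = 43 + 77 = 120$)
$k{\left(J \right)} = -5 + J$
$\left(-100 + v\right) k{\left(-8 \right)} = \left(-100 + 120\right) \left(-5 - 8\right) = 20 \left(-13\right) = -260$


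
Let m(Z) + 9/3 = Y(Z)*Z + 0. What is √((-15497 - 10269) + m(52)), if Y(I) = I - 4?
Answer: 37*I*√17 ≈ 152.55*I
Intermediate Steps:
Y(I) = -4 + I
m(Z) = -3 + Z*(-4 + Z) (m(Z) = -3 + ((-4 + Z)*Z + 0) = -3 + (Z*(-4 + Z) + 0) = -3 + Z*(-4 + Z))
√((-15497 - 10269) + m(52)) = √((-15497 - 10269) + (-3 + 52*(-4 + 52))) = √(-25766 + (-3 + 52*48)) = √(-25766 + (-3 + 2496)) = √(-25766 + 2493) = √(-23273) = 37*I*√17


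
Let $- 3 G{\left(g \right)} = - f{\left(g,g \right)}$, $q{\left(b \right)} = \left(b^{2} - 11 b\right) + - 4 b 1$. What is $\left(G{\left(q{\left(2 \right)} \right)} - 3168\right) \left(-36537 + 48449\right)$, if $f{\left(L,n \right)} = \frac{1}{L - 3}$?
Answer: $- \frac{3283149704}{87} \approx -3.7737 \cdot 10^{7}$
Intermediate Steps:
$f{\left(L,n \right)} = \frac{1}{-3 + L}$
$q{\left(b \right)} = b^{2} - 15 b$ ($q{\left(b \right)} = \left(b^{2} - 11 b\right) - 4 b = b^{2} - 15 b$)
$G{\left(g \right)} = \frac{1}{3 \left(-3 + g\right)}$ ($G{\left(g \right)} = - \frac{\left(-1\right) \frac{1}{-3 + g}}{3} = \frac{1}{3 \left(-3 + g\right)}$)
$\left(G{\left(q{\left(2 \right)} \right)} - 3168\right) \left(-36537 + 48449\right) = \left(\frac{1}{3 \left(-3 + 2 \left(-15 + 2\right)\right)} - 3168\right) \left(-36537 + 48449\right) = \left(\frac{1}{3 \left(-3 + 2 \left(-13\right)\right)} - 3168\right) 11912 = \left(\frac{1}{3 \left(-3 - 26\right)} - 3168\right) 11912 = \left(\frac{1}{3 \left(-29\right)} - 3168\right) 11912 = \left(\frac{1}{3} \left(- \frac{1}{29}\right) - 3168\right) 11912 = \left(- \frac{1}{87} - 3168\right) 11912 = \left(- \frac{275617}{87}\right) 11912 = - \frac{3283149704}{87}$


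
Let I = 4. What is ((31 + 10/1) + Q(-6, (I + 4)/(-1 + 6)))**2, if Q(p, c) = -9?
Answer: 1024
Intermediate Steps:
((31 + 10/1) + Q(-6, (I + 4)/(-1 + 6)))**2 = ((31 + 10/1) - 9)**2 = ((31 + 10*1) - 9)**2 = ((31 + 10) - 9)**2 = (41 - 9)**2 = 32**2 = 1024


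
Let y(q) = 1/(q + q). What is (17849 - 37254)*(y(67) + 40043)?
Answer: -104122631015/134 ≈ -7.7703e+8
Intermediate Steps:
y(q) = 1/(2*q)
(17849 - 37254)*(y(67) + 40043) = (17849 - 37254)*((1/2)/67 + 40043) = -19405*((1/2)*(1/67) + 40043) = -19405*(1/134 + 40043) = -19405*5365763/134 = -104122631015/134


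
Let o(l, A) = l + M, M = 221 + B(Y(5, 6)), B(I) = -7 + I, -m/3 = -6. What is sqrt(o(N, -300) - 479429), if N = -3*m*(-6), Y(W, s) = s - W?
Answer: 3*I*sqrt(53210) ≈ 692.02*I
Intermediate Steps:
m = 18 (m = -3*(-6) = 18)
M = 215 (M = 221 + (-7 + (6 - 1*5)) = 221 + (-7 + (6 - 5)) = 221 + (-7 + 1) = 221 - 6 = 215)
N = 324 (N = -3*18*(-6) = -54*(-6) = 324)
o(l, A) = 215 + l (o(l, A) = l + 215 = 215 + l)
sqrt(o(N, -300) - 479429) = sqrt((215 + 324) - 479429) = sqrt(539 - 479429) = sqrt(-478890) = 3*I*sqrt(53210)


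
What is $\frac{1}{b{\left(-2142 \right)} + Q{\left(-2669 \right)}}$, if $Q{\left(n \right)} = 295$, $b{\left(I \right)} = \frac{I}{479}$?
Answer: $\frac{479}{139163} \approx 0.003442$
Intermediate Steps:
$b{\left(I \right)} = \frac{I}{479}$ ($b{\left(I \right)} = I \frac{1}{479} = \frac{I}{479}$)
$\frac{1}{b{\left(-2142 \right)} + Q{\left(-2669 \right)}} = \frac{1}{\frac{1}{479} \left(-2142\right) + 295} = \frac{1}{- \frac{2142}{479} + 295} = \frac{1}{\frac{139163}{479}} = \frac{479}{139163}$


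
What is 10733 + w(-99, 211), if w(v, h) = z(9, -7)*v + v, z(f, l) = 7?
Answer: 9941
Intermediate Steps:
w(v, h) = 8*v (w(v, h) = 7*v + v = 8*v)
10733 + w(-99, 211) = 10733 + 8*(-99) = 10733 - 792 = 9941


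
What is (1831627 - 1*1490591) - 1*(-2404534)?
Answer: 2745570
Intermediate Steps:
(1831627 - 1*1490591) - 1*(-2404534) = (1831627 - 1490591) + 2404534 = 341036 + 2404534 = 2745570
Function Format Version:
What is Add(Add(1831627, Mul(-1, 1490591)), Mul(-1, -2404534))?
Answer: 2745570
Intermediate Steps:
Add(Add(1831627, Mul(-1, 1490591)), Mul(-1, -2404534)) = Add(Add(1831627, -1490591), 2404534) = Add(341036, 2404534) = 2745570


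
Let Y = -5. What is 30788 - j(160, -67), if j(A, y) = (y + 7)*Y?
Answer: 30488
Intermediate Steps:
j(A, y) = -35 - 5*y (j(A, y) = (y + 7)*(-5) = (7 + y)*(-5) = -35 - 5*y)
30788 - j(160, -67) = 30788 - (-35 - 5*(-67)) = 30788 - (-35 + 335) = 30788 - 1*300 = 30788 - 300 = 30488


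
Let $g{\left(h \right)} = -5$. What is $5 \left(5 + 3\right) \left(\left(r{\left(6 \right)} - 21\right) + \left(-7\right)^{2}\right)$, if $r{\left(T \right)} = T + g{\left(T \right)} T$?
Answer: $160$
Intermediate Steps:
$r{\left(T \right)} = - 4 T$ ($r{\left(T \right)} = T - 5 T = - 4 T$)
$5 \left(5 + 3\right) \left(\left(r{\left(6 \right)} - 21\right) + \left(-7\right)^{2}\right) = 5 \left(5 + 3\right) \left(\left(\left(-4\right) 6 - 21\right) + \left(-7\right)^{2}\right) = 5 \cdot 8 \left(\left(-24 - 21\right) + 49\right) = 40 \left(-45 + 49\right) = 40 \cdot 4 = 160$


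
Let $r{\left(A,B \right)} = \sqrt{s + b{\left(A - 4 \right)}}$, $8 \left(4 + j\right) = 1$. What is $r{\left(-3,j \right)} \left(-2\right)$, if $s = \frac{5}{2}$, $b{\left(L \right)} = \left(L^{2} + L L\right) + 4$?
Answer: $- \sqrt{418} \approx -20.445$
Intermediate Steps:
$j = - \frac{31}{8}$ ($j = -4 + \frac{1}{8} \cdot 1 = -4 + \frac{1}{8} = - \frac{31}{8} \approx -3.875$)
$b{\left(L \right)} = 4 + 2 L^{2}$ ($b{\left(L \right)} = \left(L^{2} + L^{2}\right) + 4 = 2 L^{2} + 4 = 4 + 2 L^{2}$)
$s = \frac{5}{2}$ ($s = 5 \cdot \frac{1}{2} = \frac{5}{2} \approx 2.5$)
$r{\left(A,B \right)} = \sqrt{\frac{13}{2} + 2 \left(-4 + A\right)^{2}}$ ($r{\left(A,B \right)} = \sqrt{\frac{5}{2} + \left(4 + 2 \left(A - 4\right)^{2}\right)} = \sqrt{\frac{5}{2} + \left(4 + 2 \left(-4 + A\right)^{2}\right)} = \sqrt{\frac{13}{2} + 2 \left(-4 + A\right)^{2}}$)
$r{\left(-3,j \right)} \left(-2\right) = \frac{\sqrt{26 + 8 \left(-4 - 3\right)^{2}}}{2} \left(-2\right) = \frac{\sqrt{26 + 8 \left(-7\right)^{2}}}{2} \left(-2\right) = \frac{\sqrt{26 + 8 \cdot 49}}{2} \left(-2\right) = \frac{\sqrt{26 + 392}}{2} \left(-2\right) = \frac{\sqrt{418}}{2} \left(-2\right) = - \sqrt{418}$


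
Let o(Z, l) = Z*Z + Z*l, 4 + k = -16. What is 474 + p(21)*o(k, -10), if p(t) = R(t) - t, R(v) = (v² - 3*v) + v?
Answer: 227274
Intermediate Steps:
R(v) = v² - 2*v
k = -20 (k = -4 - 16 = -20)
p(t) = -t + t*(-2 + t) (p(t) = t*(-2 + t) - t = -t + t*(-2 + t))
o(Z, l) = Z² + Z*l
474 + p(21)*o(k, -10) = 474 + (21*(-3 + 21))*(-20*(-20 - 10)) = 474 + (21*18)*(-20*(-30)) = 474 + 378*600 = 474 + 226800 = 227274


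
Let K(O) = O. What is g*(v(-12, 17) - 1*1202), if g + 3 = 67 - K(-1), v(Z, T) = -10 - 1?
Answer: -78845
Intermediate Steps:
v(Z, T) = -11
g = 65 (g = -3 + (67 - 1*(-1)) = -3 + (67 + 1) = -3 + 68 = 65)
g*(v(-12, 17) - 1*1202) = 65*(-11 - 1*1202) = 65*(-11 - 1202) = 65*(-1213) = -78845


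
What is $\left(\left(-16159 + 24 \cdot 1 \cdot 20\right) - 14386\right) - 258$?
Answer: $-30323$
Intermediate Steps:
$\left(\left(-16159 + 24 \cdot 1 \cdot 20\right) - 14386\right) - 258 = \left(\left(-16159 + 24 \cdot 20\right) - 14386\right) - 258 = \left(\left(-16159 + 480\right) - 14386\right) - 258 = \left(-15679 - 14386\right) - 258 = -30065 - 258 = -30323$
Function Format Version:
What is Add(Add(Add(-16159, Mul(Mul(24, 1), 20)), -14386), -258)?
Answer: -30323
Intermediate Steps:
Add(Add(Add(-16159, Mul(Mul(24, 1), 20)), -14386), -258) = Add(Add(Add(-16159, Mul(24, 20)), -14386), -258) = Add(Add(Add(-16159, 480), -14386), -258) = Add(Add(-15679, -14386), -258) = Add(-30065, -258) = -30323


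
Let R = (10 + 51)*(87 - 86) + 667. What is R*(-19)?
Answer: -13832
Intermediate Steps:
R = 728 (R = 61*1 + 667 = 61 + 667 = 728)
R*(-19) = 728*(-19) = -13832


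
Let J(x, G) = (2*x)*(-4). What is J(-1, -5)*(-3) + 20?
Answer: -4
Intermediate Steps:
J(x, G) = -8*x
J(-1, -5)*(-3) + 20 = -8*(-1)*(-3) + 20 = 8*(-3) + 20 = -24 + 20 = -4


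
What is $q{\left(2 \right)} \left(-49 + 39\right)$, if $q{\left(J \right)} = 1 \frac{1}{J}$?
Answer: $-5$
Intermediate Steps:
$q{\left(J \right)} = \frac{1}{J}$
$q{\left(2 \right)} \left(-49 + 39\right) = \frac{-49 + 39}{2} = \frac{1}{2} \left(-10\right) = -5$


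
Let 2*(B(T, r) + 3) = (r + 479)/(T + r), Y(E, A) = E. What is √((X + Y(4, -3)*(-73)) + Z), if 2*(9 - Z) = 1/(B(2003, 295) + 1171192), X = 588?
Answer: 6*√6818816002146262886/897130903 ≈ 17.464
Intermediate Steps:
B(T, r) = -3 + (479 + r)/(2*(T + r)) (B(T, r) = -3 + ((r + 479)/(T + r))/2 = -3 + ((479 + r)/(T + r))/2 = -3 + (479 + r)/(2*(T + r)))
Z = 8074177744/897130903 (Z = 9 - 1/(2*((479 - 6*2003 - 5*295)/(2*(2003 + 295)) + 1171192)) = 9 - 1/(2*((½)*(479 - 12018 - 1475)/2298 + 1171192)) = 9 - 1/(2*((½)*(1/2298)*(-13014) + 1171192)) = 9 - 1/(2*(-2169/766 + 1171192)) = 9 - 1/(2*897130903/766) = 9 - ½*766/897130903 = 9 - 383/897130903 = 8074177744/897130903 ≈ 9.0000)
√((X + Y(4, -3)*(-73)) + Z) = √((588 + 4*(-73)) + 8074177744/897130903) = √((588 - 292) + 8074177744/897130903) = √(296 + 8074177744/897130903) = √(273624925032/897130903) = 6*√6818816002146262886/897130903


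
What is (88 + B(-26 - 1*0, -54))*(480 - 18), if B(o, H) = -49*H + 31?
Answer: 1277430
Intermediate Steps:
B(o, H) = 31 - 49*H
(88 + B(-26 - 1*0, -54))*(480 - 18) = (88 + (31 - 49*(-54)))*(480 - 18) = (88 + (31 + 2646))*462 = (88 + 2677)*462 = 2765*462 = 1277430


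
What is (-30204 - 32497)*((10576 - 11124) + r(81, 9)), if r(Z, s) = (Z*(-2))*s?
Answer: 125778206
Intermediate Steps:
r(Z, s) = -2*Z*s (r(Z, s) = (-2*Z)*s = -2*Z*s)
(-30204 - 32497)*((10576 - 11124) + r(81, 9)) = (-30204 - 32497)*((10576 - 11124) - 2*81*9) = -62701*(-548 - 1458) = -62701*(-2006) = 125778206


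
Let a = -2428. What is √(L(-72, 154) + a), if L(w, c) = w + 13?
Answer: I*√2487 ≈ 49.87*I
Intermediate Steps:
L(w, c) = 13 + w
√(L(-72, 154) + a) = √((13 - 72) - 2428) = √(-59 - 2428) = √(-2487) = I*√2487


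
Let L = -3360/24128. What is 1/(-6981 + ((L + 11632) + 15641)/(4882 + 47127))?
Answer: -39214786/273737857329 ≈ -0.00014326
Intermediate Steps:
L = -105/754 (L = -3360*1/24128 = -105/754 ≈ -0.13926)
1/(-6981 + ((L + 11632) + 15641)/(4882 + 47127)) = 1/(-6981 + ((-105/754 + 11632) + 15641)/(4882 + 47127)) = 1/(-6981 + (8770423/754 + 15641)/52009) = 1/(-6981 + (20563737/754)*(1/52009)) = 1/(-6981 + 20563737/39214786) = 1/(-273737857329/39214786) = -39214786/273737857329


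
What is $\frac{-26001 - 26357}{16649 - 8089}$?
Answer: $- \frac{26179}{4280} \approx -6.1166$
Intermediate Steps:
$\frac{-26001 - 26357}{16649 - 8089} = - \frac{52358}{8560} = \left(-52358\right) \frac{1}{8560} = - \frac{26179}{4280}$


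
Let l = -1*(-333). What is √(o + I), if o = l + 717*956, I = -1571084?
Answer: I*√885299 ≈ 940.9*I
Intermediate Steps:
l = 333
o = 685785 (o = 333 + 717*956 = 333 + 685452 = 685785)
√(o + I) = √(685785 - 1571084) = √(-885299) = I*√885299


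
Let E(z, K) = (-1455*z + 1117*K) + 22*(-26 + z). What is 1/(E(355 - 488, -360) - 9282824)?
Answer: -1/9494927 ≈ -1.0532e-7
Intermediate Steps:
E(z, K) = -572 - 1433*z + 1117*K (E(z, K) = (-1455*z + 1117*K) + (-572 + 22*z) = -572 - 1433*z + 1117*K)
1/(E(355 - 488, -360) - 9282824) = 1/((-572 - 1433*(355 - 488) + 1117*(-360)) - 9282824) = 1/((-572 - 1433*(-133) - 402120) - 9282824) = 1/((-572 + 190589 - 402120) - 9282824) = 1/(-212103 - 9282824) = 1/(-9494927) = -1/9494927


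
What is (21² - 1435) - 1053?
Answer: -2047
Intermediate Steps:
(21² - 1435) - 1053 = (441 - 1435) - 1053 = -994 - 1053 = -2047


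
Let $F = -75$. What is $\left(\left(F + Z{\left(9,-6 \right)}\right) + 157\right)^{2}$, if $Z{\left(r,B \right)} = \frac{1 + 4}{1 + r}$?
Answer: $\frac{27225}{4} \approx 6806.3$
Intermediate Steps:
$Z{\left(r,B \right)} = \frac{5}{1 + r}$
$\left(\left(F + Z{\left(9,-6 \right)}\right) + 157\right)^{2} = \left(\left(-75 + \frac{5}{1 + 9}\right) + 157\right)^{2} = \left(\left(-75 + \frac{5}{10}\right) + 157\right)^{2} = \left(\left(-75 + 5 \cdot \frac{1}{10}\right) + 157\right)^{2} = \left(\left(-75 + \frac{1}{2}\right) + 157\right)^{2} = \left(- \frac{149}{2} + 157\right)^{2} = \left(\frac{165}{2}\right)^{2} = \frac{27225}{4}$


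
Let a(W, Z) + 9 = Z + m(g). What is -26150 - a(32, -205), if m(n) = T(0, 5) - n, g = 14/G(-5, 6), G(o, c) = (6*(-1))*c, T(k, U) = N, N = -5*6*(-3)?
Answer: -468475/18 ≈ -26026.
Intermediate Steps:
N = 90 (N = -30*(-3) = 90)
T(k, U) = 90
G(o, c) = -6*c
g = -7/18 (g = 14/((-6*6)) = 14/(-36) = 14*(-1/36) = -7/18 ≈ -0.38889)
m(n) = 90 - n
a(W, Z) = 1465/18 + Z (a(W, Z) = -9 + (Z + (90 - 1*(-7/18))) = -9 + (Z + (90 + 7/18)) = -9 + (Z + 1627/18) = -9 + (1627/18 + Z) = 1465/18 + Z)
-26150 - a(32, -205) = -26150 - (1465/18 - 205) = -26150 - 1*(-2225/18) = -26150 + 2225/18 = -468475/18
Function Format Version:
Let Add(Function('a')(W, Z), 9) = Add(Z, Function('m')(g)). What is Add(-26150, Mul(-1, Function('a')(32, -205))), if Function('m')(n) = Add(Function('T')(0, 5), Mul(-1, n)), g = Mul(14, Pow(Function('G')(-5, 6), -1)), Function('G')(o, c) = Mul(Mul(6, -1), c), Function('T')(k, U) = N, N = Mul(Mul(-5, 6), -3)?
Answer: Rational(-468475, 18) ≈ -26026.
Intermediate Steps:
N = 90 (N = Mul(-30, -3) = 90)
Function('T')(k, U) = 90
Function('G')(o, c) = Mul(-6, c)
g = Rational(-7, 18) (g = Mul(14, Pow(Mul(-6, 6), -1)) = Mul(14, Pow(-36, -1)) = Mul(14, Rational(-1, 36)) = Rational(-7, 18) ≈ -0.38889)
Function('m')(n) = Add(90, Mul(-1, n))
Function('a')(W, Z) = Add(Rational(1465, 18), Z) (Function('a')(W, Z) = Add(-9, Add(Z, Add(90, Mul(-1, Rational(-7, 18))))) = Add(-9, Add(Z, Add(90, Rational(7, 18)))) = Add(-9, Add(Z, Rational(1627, 18))) = Add(-9, Add(Rational(1627, 18), Z)) = Add(Rational(1465, 18), Z))
Add(-26150, Mul(-1, Function('a')(32, -205))) = Add(-26150, Mul(-1, Add(Rational(1465, 18), -205))) = Add(-26150, Mul(-1, Rational(-2225, 18))) = Add(-26150, Rational(2225, 18)) = Rational(-468475, 18)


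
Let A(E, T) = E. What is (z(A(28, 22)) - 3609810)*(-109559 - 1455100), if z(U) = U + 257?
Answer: 5647675776975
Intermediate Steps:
z(U) = 257 + U
(z(A(28, 22)) - 3609810)*(-109559 - 1455100) = ((257 + 28) - 3609810)*(-109559 - 1455100) = (285 - 3609810)*(-1564659) = -3609525*(-1564659) = 5647675776975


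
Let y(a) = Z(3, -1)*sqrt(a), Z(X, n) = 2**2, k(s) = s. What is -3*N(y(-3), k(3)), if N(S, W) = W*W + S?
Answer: -27 - 12*I*sqrt(3) ≈ -27.0 - 20.785*I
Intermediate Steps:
Z(X, n) = 4
y(a) = 4*sqrt(a)
N(S, W) = S + W**2 (N(S, W) = W**2 + S = S + W**2)
-3*N(y(-3), k(3)) = -3*(4*sqrt(-3) + 3**2) = -3*(4*(I*sqrt(3)) + 9) = -3*(4*I*sqrt(3) + 9) = -3*(9 + 4*I*sqrt(3)) = -27 - 12*I*sqrt(3)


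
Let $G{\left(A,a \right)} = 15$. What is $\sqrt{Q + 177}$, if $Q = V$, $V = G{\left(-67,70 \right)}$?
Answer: $8 \sqrt{3} \approx 13.856$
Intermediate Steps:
$V = 15$
$Q = 15$
$\sqrt{Q + 177} = \sqrt{15 + 177} = \sqrt{192} = 8 \sqrt{3}$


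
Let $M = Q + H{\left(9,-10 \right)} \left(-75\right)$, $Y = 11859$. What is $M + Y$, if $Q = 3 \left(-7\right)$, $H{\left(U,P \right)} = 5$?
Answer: $11463$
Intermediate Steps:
$Q = -21$
$M = -396$ ($M = -21 + 5 \left(-75\right) = -21 - 375 = -396$)
$M + Y = -396 + 11859 = 11463$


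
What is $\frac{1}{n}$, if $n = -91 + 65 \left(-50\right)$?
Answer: $- \frac{1}{3341} \approx -0.00029931$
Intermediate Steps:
$n = -3341$ ($n = -91 - 3250 = -3341$)
$\frac{1}{n} = \frac{1}{-3341} = - \frac{1}{3341}$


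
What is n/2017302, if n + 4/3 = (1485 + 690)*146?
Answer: 476323/3025953 ≈ 0.15741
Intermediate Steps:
n = 952646/3 (n = -4/3 + (1485 + 690)*146 = -4/3 + 2175*146 = -4/3 + 317550 = 952646/3 ≈ 3.1755e+5)
n/2017302 = (952646/3)/2017302 = (952646/3)*(1/2017302) = 476323/3025953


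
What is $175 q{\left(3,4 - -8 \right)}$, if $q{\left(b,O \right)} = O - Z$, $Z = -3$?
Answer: $2625$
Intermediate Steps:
$q{\left(b,O \right)} = 3 + O$ ($q{\left(b,O \right)} = O - -3 = O + 3 = 3 + O$)
$175 q{\left(3,4 - -8 \right)} = 175 \left(3 + \left(4 - -8\right)\right) = 175 \left(3 + \left(4 + 8\right)\right) = 175 \left(3 + 12\right) = 175 \cdot 15 = 2625$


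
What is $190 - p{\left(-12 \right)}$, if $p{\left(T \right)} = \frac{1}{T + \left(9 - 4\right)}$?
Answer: $\frac{1331}{7} \approx 190.14$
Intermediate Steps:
$p{\left(T \right)} = \frac{1}{5 + T}$ ($p{\left(T \right)} = \frac{1}{T + \left(9 - 4\right)} = \frac{1}{T + 5} = \frac{1}{5 + T}$)
$190 - p{\left(-12 \right)} = 190 - \frac{1}{5 - 12} = 190 - \frac{1}{-7} = 190 - - \frac{1}{7} = 190 + \frac{1}{7} = \frac{1331}{7}$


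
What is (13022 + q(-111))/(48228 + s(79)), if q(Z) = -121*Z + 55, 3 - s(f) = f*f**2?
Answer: -141/2366 ≈ -0.059594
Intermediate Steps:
s(f) = 3 - f**3 (s(f) = 3 - f*f**2 = 3 - f**3)
q(Z) = 55 - 121*Z
(13022 + q(-111))/(48228 + s(79)) = (13022 + (55 - 121*(-111)))/(48228 + (3 - 1*79**3)) = (13022 + (55 + 13431))/(48228 + (3 - 1*493039)) = (13022 + 13486)/(48228 + (3 - 493039)) = 26508/(48228 - 493036) = 26508/(-444808) = 26508*(-1/444808) = -141/2366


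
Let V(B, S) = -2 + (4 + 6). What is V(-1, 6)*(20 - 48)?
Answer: -224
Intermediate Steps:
V(B, S) = 8 (V(B, S) = -2 + 10 = 8)
V(-1, 6)*(20 - 48) = 8*(20 - 48) = 8*(-28) = -224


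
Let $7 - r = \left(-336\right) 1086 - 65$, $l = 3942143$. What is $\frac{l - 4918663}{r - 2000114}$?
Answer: $\frac{488260}{817573} \approx 0.59721$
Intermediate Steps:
$r = 364968$ ($r = 7 - \left(\left(-336\right) 1086 - 65\right) = 7 - \left(-364896 - 65\right) = 7 - -364961 = 7 + 364961 = 364968$)
$\frac{l - 4918663}{r - 2000114} = \frac{3942143 - 4918663}{364968 - 2000114} = - \frac{976520}{364968 - 2000114} = - \frac{976520}{-1635146} = \left(-976520\right) \left(- \frac{1}{1635146}\right) = \frac{488260}{817573}$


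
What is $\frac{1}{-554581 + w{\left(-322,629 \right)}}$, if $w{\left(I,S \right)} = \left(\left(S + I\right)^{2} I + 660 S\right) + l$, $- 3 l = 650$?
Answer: $- \frac{3}{91463507} \approx -3.28 \cdot 10^{-8}$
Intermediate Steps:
$l = - \frac{650}{3}$ ($l = \left(- \frac{1}{3}\right) 650 = - \frac{650}{3} \approx -216.67$)
$w{\left(I,S \right)} = - \frac{650}{3} + 660 S + I \left(I + S\right)^{2}$ ($w{\left(I,S \right)} = \left(\left(S + I\right)^{2} I + 660 S\right) - \frac{650}{3} = \left(\left(I + S\right)^{2} I + 660 S\right) - \frac{650}{3} = \left(I \left(I + S\right)^{2} + 660 S\right) - \frac{650}{3} = \left(660 S + I \left(I + S\right)^{2}\right) - \frac{650}{3} = - \frac{650}{3} + 660 S + I \left(I + S\right)^{2}$)
$\frac{1}{-554581 + w{\left(-322,629 \right)}} = \frac{1}{-554581 - \left(- \frac{1244770}{3} + 322 \left(-322 + 629\right)^{2}\right)} = \frac{1}{-554581 - \left(- \frac{1244770}{3} + 30348178\right)} = \frac{1}{-554581 - \frac{89799764}{3}} = \frac{1}{- \frac{91463507}{3}} = - \frac{3}{91463507}$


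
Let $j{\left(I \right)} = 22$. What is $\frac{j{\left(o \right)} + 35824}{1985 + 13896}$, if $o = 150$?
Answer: $\frac{35846}{15881} \approx 2.2572$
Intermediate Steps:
$\frac{j{\left(o \right)} + 35824}{1985 + 13896} = \frac{22 + 35824}{1985 + 13896} = \frac{35846}{15881}$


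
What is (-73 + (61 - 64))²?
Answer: 5776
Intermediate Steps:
(-73 + (61 - 64))² = (-73 - 3)² = (-76)² = 5776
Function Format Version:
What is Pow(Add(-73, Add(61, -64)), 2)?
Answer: 5776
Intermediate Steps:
Pow(Add(-73, Add(61, -64)), 2) = Pow(Add(-73, -3), 2) = Pow(-76, 2) = 5776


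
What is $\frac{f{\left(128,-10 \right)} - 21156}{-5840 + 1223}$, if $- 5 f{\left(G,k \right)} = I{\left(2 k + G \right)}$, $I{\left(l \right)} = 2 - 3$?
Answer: $\frac{105779}{23085} \approx 4.5822$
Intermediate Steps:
$I{\left(l \right)} = -1$ ($I{\left(l \right)} = 2 - 3 = -1$)
$f{\left(G,k \right)} = \frac{1}{5}$ ($f{\left(G,k \right)} = \left(- \frac{1}{5}\right) \left(-1\right) = \frac{1}{5}$)
$\frac{f{\left(128,-10 \right)} - 21156}{-5840 + 1223} = \frac{\frac{1}{5} - 21156}{-5840 + 1223} = - \frac{105779}{5 \left(-4617\right)} = \left(- \frac{105779}{5}\right) \left(- \frac{1}{4617}\right) = \frac{105779}{23085}$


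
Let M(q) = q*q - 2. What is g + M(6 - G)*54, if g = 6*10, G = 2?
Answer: 816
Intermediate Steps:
g = 60
M(q) = -2 + q**2 (M(q) = q**2 - 2 = -2 + q**2)
g + M(6 - G)*54 = 60 + (-2 + (6 - 1*2)**2)*54 = 60 + (-2 + (6 - 2)**2)*54 = 60 + (-2 + 4**2)*54 = 60 + (-2 + 16)*54 = 60 + 14*54 = 60 + 756 = 816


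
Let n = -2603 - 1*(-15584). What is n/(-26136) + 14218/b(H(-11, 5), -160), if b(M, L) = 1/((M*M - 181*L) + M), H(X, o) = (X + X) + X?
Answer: 3717998351129/8712 ≈ 4.2677e+8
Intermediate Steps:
n = 12981 (n = -2603 + 15584 = 12981)
H(X, o) = 3*X (H(X, o) = 2*X + X = 3*X)
b(M, L) = 1/(M + M² - 181*L) (b(M, L) = 1/((M² - 181*L) + M) = 1/(M + M² - 181*L))
n/(-26136) + 14218/b(H(-11, 5), -160) = 12981/(-26136) + 14218/(1/(3*(-11) + (3*(-11))² - 181*(-160))) = 12981*(-1/26136) + 14218/(1/(-33 + (-33)² + 28960)) = -4327/8712 + 14218/(1/(-33 + 1089 + 28960)) = -4327/8712 + 14218/(1/30016) = -4327/8712 + 14218*30016 = -4327/8712 + 426767488 = 3717998351129/8712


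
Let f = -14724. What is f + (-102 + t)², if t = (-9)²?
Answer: -14283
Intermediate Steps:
t = 81
f + (-102 + t)² = -14724 + (-102 + 81)² = -14724 + (-21)² = -14724 + 441 = -14283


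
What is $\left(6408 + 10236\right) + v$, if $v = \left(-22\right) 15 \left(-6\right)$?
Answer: $18624$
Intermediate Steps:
$v = 1980$ ($v = \left(-330\right) \left(-6\right) = 1980$)
$\left(6408 + 10236\right) + v = \left(6408 + 10236\right) + 1980 = 16644 + 1980 = 18624$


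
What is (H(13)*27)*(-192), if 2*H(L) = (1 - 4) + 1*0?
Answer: 7776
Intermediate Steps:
H(L) = -3/2 (H(L) = ((1 - 4) + 1*0)/2 = (-3 + 0)/2 = (1/2)*(-3) = -3/2)
(H(13)*27)*(-192) = -3/2*27*(-192) = -81/2*(-192) = 7776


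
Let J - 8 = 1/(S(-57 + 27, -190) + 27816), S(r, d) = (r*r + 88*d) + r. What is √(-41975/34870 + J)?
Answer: √2958122477573549/20862721 ≈ 2.6070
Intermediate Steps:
S(r, d) = r + r² + 88*d (S(r, d) = (r² + 88*d) + r = r + r² + 88*d)
J = 95729/11966 (J = 8 + 1/(((-57 + 27) + (-57 + 27)² + 88*(-190)) + 27816) = 8 + 1/((-30 + (-30)² - 16720) + 27816) = 8 + 1/((-30 + 900 - 16720) + 27816) = 8 + 1/(-15850 + 27816) = 8 + 1/11966 = 95729/11966 ≈ 8.0001)
√(-41975/34870 + J) = √(-41975/34870 + 95729/11966) = √(-41975*1/34870 + 95729/11966) = √(-8395/6974 + 95729/11966) = √(141789869/20862721) = √2958122477573549/20862721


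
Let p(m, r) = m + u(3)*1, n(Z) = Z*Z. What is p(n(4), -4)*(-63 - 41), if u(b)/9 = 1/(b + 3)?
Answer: -1820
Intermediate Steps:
u(b) = 9/(3 + b) (u(b) = 9/(b + 3) = 9/(3 + b))
n(Z) = Z**2
p(m, r) = 3/2 + m (p(m, r) = m + (9/(3 + 3))*1 = m + (9/6)*1 = m + (9*(1/6))*1 = m + (3/2)*1 = m + 3/2 = 3/2 + m)
p(n(4), -4)*(-63 - 41) = (3/2 + 4**2)*(-63 - 41) = (3/2 + 16)*(-104) = (35/2)*(-104) = -1820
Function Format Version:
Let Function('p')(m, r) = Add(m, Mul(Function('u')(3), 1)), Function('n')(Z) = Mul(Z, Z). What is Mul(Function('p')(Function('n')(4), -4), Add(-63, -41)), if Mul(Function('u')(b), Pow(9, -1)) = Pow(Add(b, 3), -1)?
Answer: -1820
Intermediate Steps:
Function('u')(b) = Mul(9, Pow(Add(3, b), -1)) (Function('u')(b) = Mul(9, Pow(Add(b, 3), -1)) = Mul(9, Pow(Add(3, b), -1)))
Function('n')(Z) = Pow(Z, 2)
Function('p')(m, r) = Add(Rational(3, 2), m) (Function('p')(m, r) = Add(m, Mul(Mul(9, Pow(Add(3, 3), -1)), 1)) = Add(m, Mul(Mul(9, Pow(6, -1)), 1)) = Add(m, Mul(Mul(9, Rational(1, 6)), 1)) = Add(m, Mul(Rational(3, 2), 1)) = Add(m, Rational(3, 2)) = Add(Rational(3, 2), m))
Mul(Function('p')(Function('n')(4), -4), Add(-63, -41)) = Mul(Add(Rational(3, 2), Pow(4, 2)), Add(-63, -41)) = Mul(Add(Rational(3, 2), 16), -104) = Mul(Rational(35, 2), -104) = -1820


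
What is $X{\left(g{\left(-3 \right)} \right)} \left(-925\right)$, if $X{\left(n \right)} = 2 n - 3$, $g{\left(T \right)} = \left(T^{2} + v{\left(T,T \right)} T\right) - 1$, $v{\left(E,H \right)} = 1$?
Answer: $-6475$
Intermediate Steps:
$g{\left(T \right)} = -1 + T + T^{2}$ ($g{\left(T \right)} = \left(T^{2} + 1 T\right) - 1 = \left(T^{2} + T\right) - 1 = \left(T + T^{2}\right) - 1 = -1 + T + T^{2}$)
$X{\left(n \right)} = -3 + 2 n$
$X{\left(g{\left(-3 \right)} \right)} \left(-925\right) = \left(-3 + 2 \left(-1 - 3 + \left(-3\right)^{2}\right)\right) \left(-925\right) = \left(-3 + 2 \left(-1 - 3 + 9\right)\right) \left(-925\right) = \left(-3 + 2 \cdot 5\right) \left(-925\right) = \left(-3 + 10\right) \left(-925\right) = 7 \left(-925\right) = -6475$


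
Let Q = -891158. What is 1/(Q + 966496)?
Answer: 1/75338 ≈ 1.3274e-5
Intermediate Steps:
1/(Q + 966496) = 1/(-891158 + 966496) = 1/75338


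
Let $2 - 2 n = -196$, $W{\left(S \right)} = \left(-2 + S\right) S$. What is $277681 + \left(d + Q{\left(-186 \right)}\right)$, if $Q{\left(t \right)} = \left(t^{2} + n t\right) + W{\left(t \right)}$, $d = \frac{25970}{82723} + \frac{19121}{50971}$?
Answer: $\frac{1386510278208776}{4216474033} \approx 3.2883 \cdot 10^{5}$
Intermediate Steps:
$W{\left(S \right)} = S \left(-2 + S\right)$
$n = 99$ ($n = 1 - -98 = 1 + 98 = 99$)
$d = \frac{2905463353}{4216474033}$ ($d = 25970 \cdot \frac{1}{82723} + 19121 \cdot \frac{1}{50971} = \frac{25970}{82723} + \frac{19121}{50971} = \frac{2905463353}{4216474033} \approx 0.68907$)
$Q{\left(t \right)} = t^{2} + 99 t + t \left(-2 + t\right)$ ($Q{\left(t \right)} = \left(t^{2} + 99 t\right) + t \left(-2 + t\right) = t^{2} + 99 t + t \left(-2 + t\right)$)
$277681 + \left(d + Q{\left(-186 \right)}\right) = 277681 - \left(- \frac{2905463353}{4216474033} + 186 \left(97 + 2 \left(-186\right)\right)\right) = 277681 - \left(- \frac{2905463353}{4216474033} + 186 \left(97 - 372\right)\right) = 277681 + \left(\frac{2905463353}{4216474033} - -51150\right) = 277681 + \left(\frac{2905463353}{4216474033} + 51150\right) = 277681 + \frac{215675552251303}{4216474033} = \frac{1386510278208776}{4216474033}$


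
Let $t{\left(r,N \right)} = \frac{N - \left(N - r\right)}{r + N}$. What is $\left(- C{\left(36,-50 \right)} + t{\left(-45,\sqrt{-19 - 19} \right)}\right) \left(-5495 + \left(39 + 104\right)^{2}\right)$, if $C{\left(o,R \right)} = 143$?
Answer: $- \frac{4381282736}{2063} + \frac{672930 i \sqrt{38}}{2063} \approx -2.1237 \cdot 10^{6} + 2010.8 i$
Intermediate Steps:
$t{\left(r,N \right)} = \frac{r}{N + r}$
$\left(- C{\left(36,-50 \right)} + t{\left(-45,\sqrt{-19 - 19} \right)}\right) \left(-5495 + \left(39 + 104\right)^{2}\right) = \left(\left(-1\right) 143 - \frac{45}{\sqrt{-19 - 19} - 45}\right) \left(-5495 + \left(39 + 104\right)^{2}\right) = \left(-143 - \frac{45}{\sqrt{-38} - 45}\right) \left(-5495 + 143^{2}\right) = \left(-143 - \frac{45}{i \sqrt{38} - 45}\right) \left(-5495 + 20449\right) = \left(-143 - \frac{45}{-45 + i \sqrt{38}}\right) 14954 = -2138422 - \frac{672930}{-45 + i \sqrt{38}}$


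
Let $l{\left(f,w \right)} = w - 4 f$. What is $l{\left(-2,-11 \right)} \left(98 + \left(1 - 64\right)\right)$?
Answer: $-105$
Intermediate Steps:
$l{\left(-2,-11 \right)} \left(98 + \left(1 - 64\right)\right) = \left(-11 - -8\right) \left(98 + \left(1 - 64\right)\right) = \left(-11 + 8\right) \left(98 + \left(1 - 64\right)\right) = - 3 \left(98 - 63\right) = \left(-3\right) 35 = -105$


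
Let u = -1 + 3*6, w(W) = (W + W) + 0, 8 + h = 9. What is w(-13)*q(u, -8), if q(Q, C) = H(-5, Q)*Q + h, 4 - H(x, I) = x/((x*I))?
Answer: -1768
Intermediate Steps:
h = 1 (h = -8 + 9 = 1)
w(W) = 2*W (w(W) = 2*W + 0 = 2*W)
H(x, I) = 4 - 1/I (H(x, I) = 4 - x/(x*I) = 4 - x/(I*x) = 4 - x*1/(I*x) = 4 - 1/I)
u = 17 (u = -1 + 18 = 17)
q(Q, C) = 1 + Q*(4 - 1/Q) (q(Q, C) = (4 - 1/Q)*Q + 1 = Q*(4 - 1/Q) + 1 = 1 + Q*(4 - 1/Q))
w(-13)*q(u, -8) = (2*(-13))*(4*17) = -26*68 = -1768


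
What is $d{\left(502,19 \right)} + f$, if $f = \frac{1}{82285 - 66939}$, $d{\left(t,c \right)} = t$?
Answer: $\frac{7703693}{15346} \approx 502.0$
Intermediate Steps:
$f = \frac{1}{15346} \approx 6.5164 \cdot 10^{-5}$
$d{\left(502,19 \right)} + f = 502 + \frac{1}{15346} = \frac{7703693}{15346}$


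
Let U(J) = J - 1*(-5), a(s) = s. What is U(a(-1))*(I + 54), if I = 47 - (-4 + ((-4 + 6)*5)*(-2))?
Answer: 500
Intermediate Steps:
I = 71 (I = 47 - (-4 + (2*5)*(-2)) = 47 - (-4 + 10*(-2)) = 47 - (-4 - 20) = 47 - 1*(-24) = 47 + 24 = 71)
U(J) = 5 + J (U(J) = J + 5 = 5 + J)
U(a(-1))*(I + 54) = (5 - 1)*(71 + 54) = 4*125 = 500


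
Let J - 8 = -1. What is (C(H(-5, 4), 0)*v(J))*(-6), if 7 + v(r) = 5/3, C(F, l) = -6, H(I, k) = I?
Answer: -192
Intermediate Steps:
J = 7 (J = 8 - 1 = 7)
v(r) = -16/3 (v(r) = -7 + 5/3 = -16/3)
(C(H(-5, 4), 0)*v(J))*(-6) = -6*(-16/3)*(-6) = 32*(-6) = -192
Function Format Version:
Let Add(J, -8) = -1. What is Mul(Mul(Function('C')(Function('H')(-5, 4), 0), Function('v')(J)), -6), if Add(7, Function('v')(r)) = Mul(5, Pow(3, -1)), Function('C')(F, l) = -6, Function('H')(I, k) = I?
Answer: -192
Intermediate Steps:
J = 7 (J = Add(8, -1) = 7)
Function('v')(r) = Rational(-16, 3) (Function('v')(r) = Add(-7, Mul(5, Pow(3, -1))) = Add(-7, Mul(5, Rational(1, 3))) = Add(-7, Rational(5, 3)) = Rational(-16, 3))
Mul(Mul(Function('C')(Function('H')(-5, 4), 0), Function('v')(J)), -6) = Mul(Mul(-6, Rational(-16, 3)), -6) = Mul(32, -6) = -192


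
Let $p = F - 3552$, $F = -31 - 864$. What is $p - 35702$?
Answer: $-40149$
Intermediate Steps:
$F = -895$ ($F = -31 - 864 = -895$)
$p = -4447$ ($p = -895 - 3552 = -4447$)
$p - 35702 = -4447 - 35702 = -40149$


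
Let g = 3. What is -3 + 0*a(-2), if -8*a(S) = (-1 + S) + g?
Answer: -3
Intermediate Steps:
a(S) = -¼ - S/8 (a(S) = -((-1 + S) + 3)/8 = -(2 + S)/8 = -¼ - S/8)
-3 + 0*a(-2) = -3 + 0*(-¼ - ⅛*(-2)) = -3 + 0*(-¼ + ¼) = -3 + 0*0 = -3 + 0 = -3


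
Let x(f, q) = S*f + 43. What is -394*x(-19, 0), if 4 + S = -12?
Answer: -136718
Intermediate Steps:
S = -16 (S = -4 - 12 = -16)
x(f, q) = 43 - 16*f (x(f, q) = -16*f + 43 = 43 - 16*f)
-394*x(-19, 0) = -394*(43 - 16*(-19)) = -394*(43 + 304) = -394*347 = -136718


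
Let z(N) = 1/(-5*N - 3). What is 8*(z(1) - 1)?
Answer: -9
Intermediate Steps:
z(N) = 1/(-3 - 5*N)
8*(z(1) - 1) = 8*(-1/(3 + 5*1) - 1) = 8*(-1/(3 + 5) - 1) = 8*(-1/8 - 1) = 8*(-9/8) = -9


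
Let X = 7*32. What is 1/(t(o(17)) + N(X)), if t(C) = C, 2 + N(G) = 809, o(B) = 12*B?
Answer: 1/1011 ≈ 0.00098912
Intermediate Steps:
X = 224
N(G) = 807 (N(G) = -2 + 809 = 807)
1/(t(o(17)) + N(X)) = 1/(12*17 + 807) = 1/(204 + 807) = 1/1011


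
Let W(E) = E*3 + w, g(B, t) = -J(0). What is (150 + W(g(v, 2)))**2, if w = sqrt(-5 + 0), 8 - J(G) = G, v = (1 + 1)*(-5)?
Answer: (126 + I*sqrt(5))**2 ≈ 15871.0 + 563.49*I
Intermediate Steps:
v = -10 (v = 2*(-5) = -10)
J(G) = 8 - G
w = I*sqrt(5) (w = sqrt(-5) = I*sqrt(5) ≈ 2.2361*I)
g(B, t) = -8 (g(B, t) = -(8 - 1*0) = -(8 + 0) = -1*8 = -8)
W(E) = 3*E + I*sqrt(5) (W(E) = E*3 + I*sqrt(5) = 3*E + I*sqrt(5))
(150 + W(g(v, 2)))**2 = (150 + (3*(-8) + I*sqrt(5)))**2 = (150 + (-24 + I*sqrt(5)))**2 = (126 + I*sqrt(5))**2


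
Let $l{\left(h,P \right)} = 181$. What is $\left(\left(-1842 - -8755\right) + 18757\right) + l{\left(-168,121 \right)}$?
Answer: $25851$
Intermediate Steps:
$\left(\left(-1842 - -8755\right) + 18757\right) + l{\left(-168,121 \right)} = \left(\left(-1842 - -8755\right) + 18757\right) + 181 = \left(\left(-1842 + 8755\right) + 18757\right) + 181 = \left(6913 + 18757\right) + 181 = 25670 + 181 = 25851$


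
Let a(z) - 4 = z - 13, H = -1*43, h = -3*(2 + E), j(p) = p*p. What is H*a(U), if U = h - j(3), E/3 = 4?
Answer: 2580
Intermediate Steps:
E = 12 (E = 3*4 = 12)
j(p) = p²
h = -42 (h = -3*(2 + 12) = -3*14 = -42)
H = -43
U = -51 (U = -42 - 1*3² = -42 - 1*9 = -42 - 9 = -51)
a(z) = -9 + z (a(z) = 4 + (z - 13) = 4 + (-13 + z) = -9 + z)
H*a(U) = -43*(-9 - 51) = -43*(-60) = 2580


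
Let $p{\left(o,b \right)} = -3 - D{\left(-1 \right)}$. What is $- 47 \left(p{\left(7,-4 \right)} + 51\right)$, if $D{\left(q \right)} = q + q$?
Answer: $-2350$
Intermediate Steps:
$D{\left(q \right)} = 2 q$
$p{\left(o,b \right)} = -1$ ($p{\left(o,b \right)} = -3 - 2 \left(-1\right) = -3 - -2 = -3 + 2 = -1$)
$- 47 \left(p{\left(7,-4 \right)} + 51\right) = - 47 \left(-1 + 51\right) = \left(-47\right) 50 = -2350$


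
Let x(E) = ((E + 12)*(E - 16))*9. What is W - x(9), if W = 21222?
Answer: 22545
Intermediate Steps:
x(E) = 9*(-16 + E)*(12 + E) (x(E) = ((12 + E)*(-16 + E))*9 = ((-16 + E)*(12 + E))*9 = 9*(-16 + E)*(12 + E))
W - x(9) = 21222 - (-1728 - 36*9 + 9*9**2) = 21222 - (-1728 - 324 + 9*81) = 21222 - (-1728 - 324 + 729) = 21222 - 1*(-1323) = 21222 + 1323 = 22545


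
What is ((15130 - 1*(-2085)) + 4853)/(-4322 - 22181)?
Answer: -22068/26503 ≈ -0.83266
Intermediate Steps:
((15130 - 1*(-2085)) + 4853)/(-4322 - 22181) = ((15130 + 2085) + 4853)/(-26503) = (17215 + 4853)*(-1/26503) = 22068*(-1/26503) = -22068/26503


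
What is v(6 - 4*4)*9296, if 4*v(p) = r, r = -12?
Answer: -27888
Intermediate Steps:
v(p) = -3 (v(p) = (1/4)*(-12) = -3)
v(6 - 4*4)*9296 = -3*9296 = -27888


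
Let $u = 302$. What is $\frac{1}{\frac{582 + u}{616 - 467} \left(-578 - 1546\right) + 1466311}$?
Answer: $\frac{149}{216602723} \approx 6.879 \cdot 10^{-7}$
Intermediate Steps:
$\frac{1}{\frac{582 + u}{616 - 467} \left(-578 - 1546\right) + 1466311} = \frac{1}{\frac{582 + 302}{616 - 467} \left(-578 - 1546\right) + 1466311} = \frac{1}{\frac{884}{149} \left(-2124\right) + 1466311} = \frac{1}{- \frac{1877616}{149} + 1466311} = \frac{1}{\frac{216602723}{149}} = \frac{149}{216602723}$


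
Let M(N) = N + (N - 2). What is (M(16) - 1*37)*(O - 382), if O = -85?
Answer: 3269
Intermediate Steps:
M(N) = -2 + 2*N (M(N) = N + (-2 + N) = -2 + 2*N)
(M(16) - 1*37)*(O - 382) = ((-2 + 2*16) - 1*37)*(-85 - 382) = ((-2 + 32) - 37)*(-467) = (30 - 37)*(-467) = -7*(-467) = 3269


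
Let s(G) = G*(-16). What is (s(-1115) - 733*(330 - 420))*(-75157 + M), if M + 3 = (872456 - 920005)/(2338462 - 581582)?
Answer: -1106687150312969/175688 ≈ -6.2992e+9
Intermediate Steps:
M = -5318189/1756880 (M = -3 + (872456 - 920005)/(2338462 - 581582) = -3 - 47549/1756880 = -5318189/1756880 ≈ -3.0271)
s(G) = -16*G
(s(-1115) - 733*(330 - 420))*(-75157 + M) = (-16*(-1115) - 733*(330 - 420))*(-75157 - 5318189/1756880) = (17840 - 733*(-90))*(-132047148349/1756880) = (17840 + 65970)*(-132047148349/1756880) = 83810*(-132047148349/1756880) = -1106687150312969/175688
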